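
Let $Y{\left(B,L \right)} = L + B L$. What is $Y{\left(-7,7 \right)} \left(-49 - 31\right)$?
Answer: $3360$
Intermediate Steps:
$Y{\left(-7,7 \right)} \left(-49 - 31\right) = 7 \left(1 - 7\right) \left(-49 - 31\right) = 7 \left(-6\right) \left(-80\right) = \left(-42\right) \left(-80\right) = 3360$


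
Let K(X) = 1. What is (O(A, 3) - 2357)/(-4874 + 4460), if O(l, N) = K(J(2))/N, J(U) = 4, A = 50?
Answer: 3535/621 ≈ 5.6924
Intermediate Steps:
O(l, N) = 1/N
(O(A, 3) - 2357)/(-4874 + 4460) = (1/3 - 2357)/(-4874 + 4460) = (⅓ - 2357)/(-414) = -7070/3*(-1/414) = 3535/621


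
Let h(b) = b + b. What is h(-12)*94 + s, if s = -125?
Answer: -2381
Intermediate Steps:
h(b) = 2*b
h(-12)*94 + s = (2*(-12))*94 - 125 = -24*94 - 125 = -2256 - 125 = -2381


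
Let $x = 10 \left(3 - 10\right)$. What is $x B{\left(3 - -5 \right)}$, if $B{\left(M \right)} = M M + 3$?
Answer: $-4690$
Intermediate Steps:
$B{\left(M \right)} = 3 + M^{2}$ ($B{\left(M \right)} = M^{2} + 3 = 3 + M^{2}$)
$x = -70$ ($x = 10 \left(-7\right) = -70$)
$x B{\left(3 - -5 \right)} = - 70 \left(3 + \left(3 - -5\right)^{2}\right) = - 70 \left(3 + \left(3 + 5\right)^{2}\right) = - 70 \left(3 + 8^{2}\right) = - 70 \left(3 + 64\right) = \left(-70\right) 67 = -4690$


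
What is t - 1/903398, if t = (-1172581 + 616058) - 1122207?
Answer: -1516561324541/903398 ≈ -1.6787e+6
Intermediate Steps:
t = -1678730 (t = -556523 - 1122207 = -1678730)
t - 1/903398 = -1678730 - 1/903398 = -1516561324541/903398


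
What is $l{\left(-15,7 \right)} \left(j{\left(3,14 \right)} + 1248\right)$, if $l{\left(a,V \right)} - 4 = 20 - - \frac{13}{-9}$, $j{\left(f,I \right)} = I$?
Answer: $\frac{256186}{9} \approx 28465.0$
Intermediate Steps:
$l{\left(a,V \right)} = \frac{203}{9}$ ($l{\left(a,V \right)} = 4 + \left(20 - - \frac{13}{-9}\right) = 4 + \left(20 - \left(-13\right) \left(- \frac{1}{9}\right)\right) = 4 + \left(20 - \frac{13}{9}\right) = 4 + \frac{167}{9} = \frac{203}{9}$)
$l{\left(-15,7 \right)} \left(j{\left(3,14 \right)} + 1248\right) = \frac{203 \left(14 + 1248\right)}{9} = \frac{203}{9} \cdot 1262 = \frac{256186}{9}$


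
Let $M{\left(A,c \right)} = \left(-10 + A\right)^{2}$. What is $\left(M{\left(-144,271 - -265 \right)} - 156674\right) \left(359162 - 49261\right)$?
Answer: $-41203817158$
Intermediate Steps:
$\left(M{\left(-144,271 - -265 \right)} - 156674\right) \left(359162 - 49261\right) = \left(\left(-10 - 144\right)^{2} - 156674\right) \left(359162 - 49261\right) = \left(\left(-154\right)^{2} - 156674\right) 309901 = \left(23716 - 156674\right) 309901 = \left(-132958\right) 309901 = -41203817158$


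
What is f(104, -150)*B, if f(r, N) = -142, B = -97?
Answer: 13774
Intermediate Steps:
f(104, -150)*B = -142*(-97) = 13774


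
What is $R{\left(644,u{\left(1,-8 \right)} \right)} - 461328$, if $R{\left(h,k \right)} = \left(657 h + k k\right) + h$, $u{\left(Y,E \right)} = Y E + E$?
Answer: $-37320$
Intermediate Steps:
$u{\left(Y,E \right)} = E + E Y$ ($u{\left(Y,E \right)} = E Y + E = E + E Y$)
$R{\left(h,k \right)} = k^{2} + 658 h$ ($R{\left(h,k \right)} = \left(657 h + k^{2}\right) + h = \left(k^{2} + 657 h\right) + h = k^{2} + 658 h$)
$R{\left(644,u{\left(1,-8 \right)} \right)} - 461328 = \left(\left(- 8 \left(1 + 1\right)\right)^{2} + 658 \cdot 644\right) - 461328 = \left(\left(\left(-8\right) 2\right)^{2} + 423752\right) - 461328 = \left(\left(-16\right)^{2} + 423752\right) - 461328 = \left(256 + 423752\right) - 461328 = 424008 - 461328 = -37320$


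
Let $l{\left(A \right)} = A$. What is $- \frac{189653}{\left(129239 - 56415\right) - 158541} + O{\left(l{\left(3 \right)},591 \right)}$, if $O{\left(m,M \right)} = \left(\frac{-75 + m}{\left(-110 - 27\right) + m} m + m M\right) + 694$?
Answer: $\frac{14190041400}{5743039} \approx 2470.8$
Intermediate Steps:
$O{\left(m,M \right)} = 694 + M m + \frac{m \left(-75 + m\right)}{-137 + m}$ ($O{\left(m,M \right)} = \left(\frac{-75 + m}{\left(-110 - 27\right) + m} m + M m\right) + 694 = \left(\frac{-75 + m}{-137 + m} m + M m\right) + 694 = \left(\frac{m \left(-75 + m\right)}{-137 + m} + M m\right) + 694 = \left(M m + \frac{m \left(-75 + m\right)}{-137 + m}\right) + 694 = 694 + M m + \frac{m \left(-75 + m\right)}{-137 + m}$)
$- \frac{189653}{\left(129239 - 56415\right) - 158541} + O{\left(l{\left(3 \right)},591 \right)} = - \frac{189653}{\left(129239 - 56415\right) - 158541} + \frac{-95078 + 3^{2} + 619 \cdot 3 + 591 \cdot 3^{2} - 80967 \cdot 3}{-137 + 3} = - \frac{189653}{72824 - 158541} + \frac{-95078 + 9 + 1857 + 591 \cdot 9 - 242901}{-134} = - \frac{189653}{-85717} - \frac{-95078 + 9 + 1857 + 5319 - 242901}{134} = \left(-189653\right) \left(- \frac{1}{85717}\right) - - \frac{165397}{67} = \frac{189653}{85717} + \frac{165397}{67} = \frac{14190041400}{5743039}$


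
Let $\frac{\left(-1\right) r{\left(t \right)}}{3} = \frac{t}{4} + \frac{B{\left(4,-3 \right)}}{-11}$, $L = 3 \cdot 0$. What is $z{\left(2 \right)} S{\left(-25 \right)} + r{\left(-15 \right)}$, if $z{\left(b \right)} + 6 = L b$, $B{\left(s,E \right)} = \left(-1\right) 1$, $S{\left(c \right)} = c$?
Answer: $\frac{7083}{44} \approx 160.98$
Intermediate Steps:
$B{\left(s,E \right)} = -1$
$L = 0$
$z{\left(b \right)} = -6$ ($z{\left(b \right)} = -6 + 0 b = -6 + 0 = -6$)
$r{\left(t \right)} = - \frac{3}{11} - \frac{3 t}{4}$ ($r{\left(t \right)} = - 3 \left(\frac{t}{4} - \frac{1}{-11}\right) = - 3 \left(t \frac{1}{4} - - \frac{1}{11}\right) = - 3 \left(\frac{t}{4} + \frac{1}{11}\right) = - 3 \left(\frac{1}{11} + \frac{t}{4}\right) = - \frac{3}{11} - \frac{3 t}{4}$)
$z{\left(2 \right)} S{\left(-25 \right)} + r{\left(-15 \right)} = \left(-6\right) \left(-25\right) - - \frac{483}{44} = 150 + \left(- \frac{3}{11} + \frac{45}{4}\right) = 150 + \frac{483}{44} = \frac{7083}{44}$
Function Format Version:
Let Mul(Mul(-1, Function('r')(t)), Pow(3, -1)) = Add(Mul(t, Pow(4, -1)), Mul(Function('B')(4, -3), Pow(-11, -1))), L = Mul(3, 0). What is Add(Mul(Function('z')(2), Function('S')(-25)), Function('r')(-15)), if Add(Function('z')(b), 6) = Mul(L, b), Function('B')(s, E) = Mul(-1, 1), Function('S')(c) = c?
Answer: Rational(7083, 44) ≈ 160.98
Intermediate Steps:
Function('B')(s, E) = -1
L = 0
Function('z')(b) = -6 (Function('z')(b) = Add(-6, Mul(0, b)) = Add(-6, 0) = -6)
Function('r')(t) = Add(Rational(-3, 11), Mul(Rational(-3, 4), t)) (Function('r')(t) = Mul(-3, Add(Mul(t, Pow(4, -1)), Mul(-1, Pow(-11, -1)))) = Mul(-3, Add(Mul(t, Rational(1, 4)), Mul(-1, Rational(-1, 11)))) = Mul(-3, Add(Mul(Rational(1, 4), t), Rational(1, 11))) = Mul(-3, Add(Rational(1, 11), Mul(Rational(1, 4), t))) = Add(Rational(-3, 11), Mul(Rational(-3, 4), t)))
Add(Mul(Function('z')(2), Function('S')(-25)), Function('r')(-15)) = Add(Mul(-6, -25), Add(Rational(-3, 11), Mul(Rational(-3, 4), -15))) = Add(150, Add(Rational(-3, 11), Rational(45, 4))) = Add(150, Rational(483, 44)) = Rational(7083, 44)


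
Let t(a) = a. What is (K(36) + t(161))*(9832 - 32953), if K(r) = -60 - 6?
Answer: -2196495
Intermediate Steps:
K(r) = -66
(K(36) + t(161))*(9832 - 32953) = (-66 + 161)*(9832 - 32953) = 95*(-23121) = -2196495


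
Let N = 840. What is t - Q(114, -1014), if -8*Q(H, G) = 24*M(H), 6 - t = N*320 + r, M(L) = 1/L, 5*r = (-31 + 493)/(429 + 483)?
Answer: -10751763/40 ≈ -2.6879e+5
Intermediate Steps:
r = 77/760 (r = ((-31 + 493)/(429 + 483))/5 = (462/912)/5 = (462*(1/912))/5 = (1/5)*(77/152) = 77/760 ≈ 0.10132)
M(L) = 1/L
t = -204283517/760 (t = 6 - (840*320 + 77/760) = 6 - (268800 + 77/760) = 6 - 1*204288077/760 = 6 - 204288077/760 = -204283517/760 ≈ -2.6879e+5)
Q(H, G) = -3/H
t - Q(114, -1014) = -204283517/760 - (-3)/114 = -204283517/760 - 1*(-1/38) = -204283517/760 + 1/38 = -10751763/40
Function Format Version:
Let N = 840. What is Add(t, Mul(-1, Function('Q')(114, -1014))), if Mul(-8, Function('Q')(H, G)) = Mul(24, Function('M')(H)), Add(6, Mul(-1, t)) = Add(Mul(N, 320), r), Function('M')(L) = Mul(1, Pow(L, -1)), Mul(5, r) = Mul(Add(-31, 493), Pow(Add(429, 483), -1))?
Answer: Rational(-10751763, 40) ≈ -2.6879e+5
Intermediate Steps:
r = Rational(77, 760) (r = Mul(Rational(1, 5), Mul(Add(-31, 493), Pow(Add(429, 483), -1))) = Mul(Rational(1, 5), Mul(462, Pow(912, -1))) = Mul(Rational(1, 5), Mul(462, Rational(1, 912))) = Mul(Rational(1, 5), Rational(77, 152)) = Rational(77, 760) ≈ 0.10132)
Function('M')(L) = Pow(L, -1)
t = Rational(-204283517, 760) (t = Add(6, Mul(-1, Add(Mul(840, 320), Rational(77, 760)))) = Add(6, Mul(-1, Add(268800, Rational(77, 760)))) = Add(6, Mul(-1, Rational(204288077, 760))) = Add(6, Rational(-204288077, 760)) = Rational(-204283517, 760) ≈ -2.6879e+5)
Function('Q')(H, G) = Mul(-3, Pow(H, -1)) (Function('Q')(H, G) = Mul(Rational(-1, 8), Mul(24, Pow(H, -1))) = Mul(-3, Pow(H, -1)))
Add(t, Mul(-1, Function('Q')(114, -1014))) = Add(Rational(-204283517, 760), Mul(-1, Mul(-3, Pow(114, -1)))) = Add(Rational(-204283517, 760), Mul(-1, Mul(-3, Rational(1, 114)))) = Add(Rational(-204283517, 760), Mul(-1, Rational(-1, 38))) = Add(Rational(-204283517, 760), Rational(1, 38)) = Rational(-10751763, 40)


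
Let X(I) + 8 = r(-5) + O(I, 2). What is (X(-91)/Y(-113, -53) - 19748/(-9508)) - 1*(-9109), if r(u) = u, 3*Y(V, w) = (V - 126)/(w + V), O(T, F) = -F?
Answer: 5158273980/568103 ≈ 9079.8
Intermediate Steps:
Y(V, w) = (-126 + V)/(3*(V + w)) (Y(V, w) = ((V - 126)/(w + V))/3 = ((-126 + V)/(V + w))/3 = (-126 + V)/(3*(V + w)))
X(I) = -15 (X(I) = -8 + (-5 - 1*2) = -8 + (-5 - 2) = -8 - 7 = -15)
(X(-91)/Y(-113, -53) - 19748/(-9508)) - 1*(-9109) = (-15*(-113 - 53)/(-42 + (⅓)*(-113)) - 19748/(-9508)) - 1*(-9109) = (-15*(-166/(-42 - 113/3)) - 19748*(-1/9508)) + 9109 = (-15/((-1/166*(-239/3))) + 4937/2377) + 9109 = (-15/239/498 + 4937/2377) + 9109 = (-15*498/239 + 4937/2377) + 9109 = (-7470/239 + 4937/2377) + 9109 = -16576247/568103 + 9109 = 5158273980/568103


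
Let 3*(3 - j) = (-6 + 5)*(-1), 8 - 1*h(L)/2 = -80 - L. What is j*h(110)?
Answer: 1056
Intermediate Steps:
h(L) = 176 + 2*L (h(L) = 16 - 2*(-80 - L) = 16 + (160 + 2*L) = 176 + 2*L)
j = 8/3 (j = 3 - (-6 + 5)*(-1)/3 = 3 - (-1)*(-1)/3 = 3 - 1/3*1 = 3 - 1/3 = 8/3 ≈ 2.6667)
j*h(110) = 8*(176 + 2*110)/3 = 8*(176 + 220)/3 = (8/3)*396 = 1056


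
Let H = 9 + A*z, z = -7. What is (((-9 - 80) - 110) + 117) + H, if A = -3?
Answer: -52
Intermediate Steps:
H = 30 (H = 9 - 3*(-7) = 9 + 21 = 30)
(((-9 - 80) - 110) + 117) + H = (((-9 - 80) - 110) + 117) + 30 = ((-89 - 110) + 117) + 30 = (-199 + 117) + 30 = -82 + 30 = -52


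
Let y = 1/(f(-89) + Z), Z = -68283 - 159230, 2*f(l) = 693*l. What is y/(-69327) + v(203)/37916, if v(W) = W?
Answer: 7271758258675/1358206814091996 ≈ 0.0053539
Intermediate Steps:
f(l) = 693*l/2 (f(l) = (693*l)/2 = 693*l/2)
Z = -227513
y = -2/516703 (y = 1/((693/2)*(-89) - 227513) = 1/(-61677/2 - 227513) = 1/(-516703/2) = -2/516703 ≈ -3.8707e-6)
y/(-69327) + v(203)/37916 = -2/516703/(-69327) + 203/37916 = -2/516703*(-1/69327) + 203*(1/37916) = 2/35821468881 + 203/37916 = 7271758258675/1358206814091996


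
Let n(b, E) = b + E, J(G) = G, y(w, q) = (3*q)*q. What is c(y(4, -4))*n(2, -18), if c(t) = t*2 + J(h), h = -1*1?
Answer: -1520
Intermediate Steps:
y(w, q) = 3*q**2
h = -1
c(t) = -1 + 2*t (c(t) = t*2 - 1 = 2*t - 1 = -1 + 2*t)
n(b, E) = E + b
c(y(4, -4))*n(2, -18) = (-1 + 2*(3*(-4)**2))*(-18 + 2) = (-1 + 2*(3*16))*(-16) = (-1 + 2*48)*(-16) = (-1 + 96)*(-16) = 95*(-16) = -1520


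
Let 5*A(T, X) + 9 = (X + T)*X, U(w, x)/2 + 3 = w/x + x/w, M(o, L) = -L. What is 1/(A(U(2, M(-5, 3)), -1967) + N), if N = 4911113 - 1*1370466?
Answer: 15/64777922 ≈ 2.3156e-7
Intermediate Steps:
U(w, x) = -6 + 2*w/x + 2*x/w (U(w, x) = -6 + 2*(w/x + x/w) = -6 + (2*w/x + 2*x/w) = -6 + 2*w/x + 2*x/w)
A(T, X) = -9/5 + X*(T + X)/5 (A(T, X) = -9/5 + ((X + T)*X)/5 = -9/5 + ((T + X)*X)/5 = -9/5 + (X*(T + X))/5 = -9/5 + X*(T + X)/5)
N = 3540647 (N = 4911113 - 1370466 = 3540647)
1/(A(U(2, M(-5, 3)), -1967) + N) = 1/((-9/5 + (⅕)*(-1967)² + (⅕)*(-6 + 2*2/(-1*3) + 2*(-1*3)/2)*(-1967)) + 3540647) = 1/((-9/5 + (⅕)*3869089 + (⅕)*(-6 + 2*2/(-3) + 2*(-3)*(½))*(-1967)) + 3540647) = 1/((-9/5 + 3869089/5 + (⅕)*(-6 + 2*2*(-⅓) - 3)*(-1967)) + 3540647) = 1/((-9/5 + 3869089/5 + (⅕)*(-6 - 4/3 - 3)*(-1967)) + 3540647) = 1/((-9/5 + 3869089/5 + (⅕)*(-31/3)*(-1967)) + 3540647) = 1/((-9/5 + 3869089/5 + 60977/15) + 3540647) = 1/(11668217/15 + 3540647) = 1/(64777922/15) = 15/64777922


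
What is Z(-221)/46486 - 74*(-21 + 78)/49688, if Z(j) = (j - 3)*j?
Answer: 565919201/577449092 ≈ 0.98003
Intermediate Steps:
Z(j) = j*(-3 + j) (Z(j) = (-3 + j)*j = j*(-3 + j))
Z(-221)/46486 - 74*(-21 + 78)/49688 = -221*(-3 - 221)/46486 - 74*(-21 + 78)/49688 = -221*(-224)*(1/46486) - 74*57*(1/49688) = 49504*(1/46486) - 4218*1/49688 = 24752/23243 - 2109/24844 = 565919201/577449092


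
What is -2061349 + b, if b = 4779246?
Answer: 2717897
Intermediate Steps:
-2061349 + b = -2061349 + 4779246 = 2717897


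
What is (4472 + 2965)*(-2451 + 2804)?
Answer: 2625261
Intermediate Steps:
(4472 + 2965)*(-2451 + 2804) = 7437*353 = 2625261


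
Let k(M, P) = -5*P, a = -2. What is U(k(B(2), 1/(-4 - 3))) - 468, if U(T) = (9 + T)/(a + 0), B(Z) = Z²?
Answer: -3310/7 ≈ -472.86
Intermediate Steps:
U(T) = -9/2 - T/2 (U(T) = (9 + T)/(-2 + 0) = (9 + T)/(-2) = (9 + T)*(-½) = -9/2 - T/2)
U(k(B(2), 1/(-4 - 3))) - 468 = (-9/2 - (-5)/(2*(-4 - 3))) - 468 = (-9/2 - (-5)/(2*(-7))) - 468 = (-9/2 - (-5)*(-1)/(2*7)) - 468 = (-9/2 - ½*5/7) - 468 = (-9/2 - 5/14) - 468 = -34/7 - 468 = -3310/7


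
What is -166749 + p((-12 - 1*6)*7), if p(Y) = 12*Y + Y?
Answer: -168387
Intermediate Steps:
p(Y) = 13*Y
-166749 + p((-12 - 1*6)*7) = -166749 + 13*((-12 - 1*6)*7) = -166749 + 13*((-12 - 6)*7) = -166749 + 13*(-18*7) = -166749 + 13*(-126) = -166749 - 1638 = -168387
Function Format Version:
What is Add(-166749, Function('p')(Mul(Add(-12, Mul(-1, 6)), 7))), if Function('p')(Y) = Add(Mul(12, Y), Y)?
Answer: -168387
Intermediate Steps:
Function('p')(Y) = Mul(13, Y)
Add(-166749, Function('p')(Mul(Add(-12, Mul(-1, 6)), 7))) = Add(-166749, Mul(13, Mul(Add(-12, Mul(-1, 6)), 7))) = Add(-166749, Mul(13, Mul(Add(-12, -6), 7))) = Add(-166749, Mul(13, Mul(-18, 7))) = Add(-166749, Mul(13, -126)) = Add(-166749, -1638) = -168387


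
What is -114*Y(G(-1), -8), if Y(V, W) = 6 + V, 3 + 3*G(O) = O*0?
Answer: -570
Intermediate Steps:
G(O) = -1 (G(O) = -1 + (O*0)/3 = -1 + (⅓)*0 = -1 + 0 = -1)
-114*Y(G(-1), -8) = -114*(6 - 1) = -114*5 = -570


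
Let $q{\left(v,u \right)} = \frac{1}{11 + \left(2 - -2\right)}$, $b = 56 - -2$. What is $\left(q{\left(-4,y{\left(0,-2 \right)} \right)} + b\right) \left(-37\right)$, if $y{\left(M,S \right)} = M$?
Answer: $- \frac{32227}{15} \approx -2148.5$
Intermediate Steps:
$b = 58$ ($b = 56 + 2 = 58$)
$q{\left(v,u \right)} = \frac{1}{15}$ ($q{\left(v,u \right)} = \frac{1}{11 + \left(2 + 2\right)} = \frac{1}{11 + 4} = \frac{1}{15}$)
$\left(q{\left(-4,y{\left(0,-2 \right)} \right)} + b\right) \left(-37\right) = \left(\frac{1}{15} + 58\right) \left(-37\right) = \frac{871}{15} \left(-37\right) = - \frac{32227}{15}$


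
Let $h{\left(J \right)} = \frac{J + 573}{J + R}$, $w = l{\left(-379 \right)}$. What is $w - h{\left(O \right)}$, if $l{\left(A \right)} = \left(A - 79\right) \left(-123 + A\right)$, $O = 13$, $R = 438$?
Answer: $\frac{103691530}{451} \approx 2.2991 \cdot 10^{5}$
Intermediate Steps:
$l{\left(A \right)} = \left(-123 + A\right) \left(-79 + A\right)$ ($l{\left(A \right)} = \left(-79 + A\right) \left(-123 + A\right) = \left(-123 + A\right) \left(-79 + A\right)$)
$w = 229916$ ($w = 9717 + \left(-379\right)^{2} - -76558 = 9717 + 143641 + 76558 = 229916$)
$h{\left(J \right)} = \frac{573 + J}{438 + J}$ ($h{\left(J \right)} = \frac{J + 573}{J + 438} = \frac{573 + J}{438 + J}$)
$w - h{\left(O \right)} = 229916 - \frac{573 + 13}{438 + 13} = 229916 - \frac{1}{451} \cdot 586 = 229916 - \frac{586}{451} = \frac{103691530}{451}$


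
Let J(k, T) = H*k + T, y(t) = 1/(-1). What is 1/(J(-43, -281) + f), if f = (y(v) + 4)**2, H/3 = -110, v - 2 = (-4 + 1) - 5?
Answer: 1/13918 ≈ 7.1849e-5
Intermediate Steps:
v = -6 (v = 2 + ((-4 + 1) - 5) = 2 + (-3 - 5) = 2 - 8 = -6)
y(t) = -1
H = -330 (H = 3*(-110) = -330)
J(k, T) = T - 330*k (J(k, T) = -330*k + T = T - 330*k)
f = 9 (f = (-1 + 4)**2 = 3**2 = 9)
1/(J(-43, -281) + f) = 1/((-281 - 330*(-43)) + 9) = 1/((-281 + 14190) + 9) = 1/(13909 + 9) = 1/13918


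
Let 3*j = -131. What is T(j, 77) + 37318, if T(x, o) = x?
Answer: 111823/3 ≈ 37274.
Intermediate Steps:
j = -131/3 (j = (⅓)*(-131) = -131/3 ≈ -43.667)
T(j, 77) + 37318 = -131/3 + 37318 = 111823/3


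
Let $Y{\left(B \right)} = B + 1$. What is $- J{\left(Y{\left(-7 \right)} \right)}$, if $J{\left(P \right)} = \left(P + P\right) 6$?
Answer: $72$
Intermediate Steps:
$Y{\left(B \right)} = 1 + B$
$J{\left(P \right)} = 12 P$ ($J{\left(P \right)} = 2 P 6 = 12 P$)
$- J{\left(Y{\left(-7 \right)} \right)} = - 12 \left(1 - 7\right) = - 12 \left(-6\right) = \left(-1\right) \left(-72\right) = 72$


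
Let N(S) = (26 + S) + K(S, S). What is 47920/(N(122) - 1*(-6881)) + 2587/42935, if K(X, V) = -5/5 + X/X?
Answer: 2075629223/301790115 ≈ 6.8777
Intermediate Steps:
K(X, V) = 0 (K(X, V) = -5*1/5 + 1 = -1 + 1 = 0)
N(S) = 26 + S (N(S) = (26 + S) + 0 = 26 + S)
47920/(N(122) - 1*(-6881)) + 2587/42935 = 47920/((26 + 122) - 1*(-6881)) + 2587/42935 = 47920/(148 + 6881) + 2587*(1/42935) = 47920/7029 + 2587/42935 = 2075629223/301790115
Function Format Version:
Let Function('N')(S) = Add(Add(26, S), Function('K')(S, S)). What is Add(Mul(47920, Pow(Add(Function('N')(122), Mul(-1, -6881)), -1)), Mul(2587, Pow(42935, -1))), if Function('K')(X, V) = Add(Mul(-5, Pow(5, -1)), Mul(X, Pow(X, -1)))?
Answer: Rational(2075629223, 301790115) ≈ 6.8777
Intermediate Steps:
Function('K')(X, V) = 0 (Function('K')(X, V) = Add(Mul(-5, Rational(1, 5)), 1) = Add(-1, 1) = 0)
Function('N')(S) = Add(26, S) (Function('N')(S) = Add(Add(26, S), 0) = Add(26, S))
Add(Mul(47920, Pow(Add(Function('N')(122), Mul(-1, -6881)), -1)), Mul(2587, Pow(42935, -1))) = Add(Mul(47920, Pow(Add(Add(26, 122), Mul(-1, -6881)), -1)), Mul(2587, Pow(42935, -1))) = Add(Mul(47920, Pow(Add(148, 6881), -1)), Mul(2587, Rational(1, 42935))) = Add(Mul(47920, Pow(7029, -1)), Rational(2587, 42935)) = Add(Mul(47920, Rational(1, 7029)), Rational(2587, 42935)) = Add(Rational(47920, 7029), Rational(2587, 42935)) = Rational(2075629223, 301790115)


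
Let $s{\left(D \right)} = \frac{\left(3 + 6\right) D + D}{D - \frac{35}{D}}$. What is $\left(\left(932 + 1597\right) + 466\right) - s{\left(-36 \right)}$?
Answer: $\frac{3763735}{1261} \approx 2984.7$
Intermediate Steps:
$s{\left(D \right)} = \frac{10 D}{D - \frac{35}{D}}$ ($s{\left(D \right)} = \frac{9 D + D}{D - \frac{35}{D}} = \frac{10 D}{D - \frac{35}{D}}$)
$\left(\left(932 + 1597\right) + 466\right) - s{\left(-36 \right)} = \left(\left(932 + 1597\right) + 466\right) - \frac{10 \left(-36\right)^{2}}{-35 + \left(-36\right)^{2}} = \left(2529 + 466\right) - 10 \cdot 1296 \frac{1}{-35 + 1296} = 2995 - 10 \cdot 1296 \cdot \frac{1}{1261} = 2995 - \frac{12960}{1261} = \frac{3763735}{1261}$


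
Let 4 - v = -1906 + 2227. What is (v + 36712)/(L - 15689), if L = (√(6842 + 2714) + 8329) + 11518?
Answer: 75665205/8639704 - 36395*√2389/8639704 ≈ 8.5520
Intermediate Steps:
v = -317 (v = 4 - (-1906 + 2227) = 4 - 1*321 = 4 - 321 = -317)
L = 19847 + 2*√2389 (L = (√9556 + 8329) + 11518 = (2*√2389 + 8329) + 11518 = (8329 + 2*√2389) + 11518 = 19847 + 2*√2389 ≈ 19945.)
(v + 36712)/(L - 15689) = (-317 + 36712)/((19847 + 2*√2389) - 15689) = 36395/(4158 + 2*√2389)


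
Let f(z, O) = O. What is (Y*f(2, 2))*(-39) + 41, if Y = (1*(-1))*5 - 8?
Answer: 1055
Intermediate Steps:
Y = -13 (Y = -1*5 - 8 = -5 - 8 = -13)
(Y*f(2, 2))*(-39) + 41 = -13*2*(-39) + 41 = -26*(-39) + 41 = 1014 + 41 = 1055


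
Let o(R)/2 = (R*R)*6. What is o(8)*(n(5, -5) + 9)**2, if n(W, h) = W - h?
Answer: 277248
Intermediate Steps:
o(R) = 12*R**2 (o(R) = 2*((R*R)*6) = 2*(R**2*6) = 2*(6*R**2) = 12*R**2)
o(8)*(n(5, -5) + 9)**2 = (12*8**2)*((5 - 1*(-5)) + 9)**2 = (12*64)*((5 + 5) + 9)**2 = 768*(10 + 9)**2 = 768*19**2 = 768*361 = 277248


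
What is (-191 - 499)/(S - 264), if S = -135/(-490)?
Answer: 4508/1723 ≈ 2.6164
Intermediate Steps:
S = 27/98 (S = -135*(-1/490) = 27/98 ≈ 0.27551)
(-191 - 499)/(S - 264) = (-191 - 499)/(27/98 - 264) = -690/(-25845/98) = -690*(-98/25845) = 4508/1723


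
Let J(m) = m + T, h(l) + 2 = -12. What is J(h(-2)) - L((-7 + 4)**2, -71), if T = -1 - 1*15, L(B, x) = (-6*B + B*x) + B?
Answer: 654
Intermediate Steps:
h(l) = -14 (h(l) = -2 - 12 = -14)
L(B, x) = -5*B + B*x
T = -16 (T = -1 - 15 = -16)
J(m) = -16 + m (J(m) = m - 16 = -16 + m)
J(h(-2)) - L((-7 + 4)**2, -71) = (-16 - 14) - (-7 + 4)**2*(-5 - 71) = -30 - (-3)**2*(-76) = -30 - 9*(-76) = -30 - 1*(-684) = -30 + 684 = 654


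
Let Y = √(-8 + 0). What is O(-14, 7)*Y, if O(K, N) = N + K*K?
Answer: 406*I*√2 ≈ 574.17*I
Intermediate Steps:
O(K, N) = N + K²
Y = 2*I*√2 (Y = √(-8) = 2*I*√2 ≈ 2.8284*I)
O(-14, 7)*Y = (7 + (-14)²)*(2*I*√2) = (7 + 196)*(2*I*√2) = 203*(2*I*√2) = 406*I*√2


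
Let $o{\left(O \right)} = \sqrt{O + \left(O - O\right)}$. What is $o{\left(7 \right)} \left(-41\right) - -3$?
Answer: $3 - 41 \sqrt{7} \approx -105.48$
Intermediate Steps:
$o{\left(O \right)} = \sqrt{O}$ ($o{\left(O \right)} = \sqrt{O + 0} = \sqrt{O}$)
$o{\left(7 \right)} \left(-41\right) - -3 = \sqrt{7} \left(-41\right) - -3 = - 41 \sqrt{7} + 3 = 3 - 41 \sqrt{7}$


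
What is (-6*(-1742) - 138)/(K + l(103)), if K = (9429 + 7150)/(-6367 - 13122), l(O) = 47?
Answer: 100504773/449702 ≈ 223.49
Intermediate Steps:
K = -16579/19489 (K = 16579/(-19489) = 16579*(-1/19489) = -16579/19489 ≈ -0.85069)
(-6*(-1742) - 138)/(K + l(103)) = (-6*(-1742) - 138)/(-16579/19489 + 47) = (10452 - 138)/(899404/19489) = 10314*(19489/899404) = 100504773/449702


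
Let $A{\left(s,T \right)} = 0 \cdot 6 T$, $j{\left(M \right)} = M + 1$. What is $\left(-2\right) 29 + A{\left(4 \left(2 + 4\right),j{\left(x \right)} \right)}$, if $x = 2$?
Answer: $-58$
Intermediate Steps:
$j{\left(M \right)} = 1 + M$
$A{\left(s,T \right)} = 0$ ($A{\left(s,T \right)} = 0 T = 0$)
$\left(-2\right) 29 + A{\left(4 \left(2 + 4\right),j{\left(x \right)} \right)} = \left(-2\right) 29 + 0 = -58 + 0 = -58$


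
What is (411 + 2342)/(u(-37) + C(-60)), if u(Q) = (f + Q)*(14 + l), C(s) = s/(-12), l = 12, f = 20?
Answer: -2753/437 ≈ -6.2998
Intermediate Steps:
C(s) = -s/12 (C(s) = s*(-1/12) = -s/12)
u(Q) = 520 + 26*Q (u(Q) = (20 + Q)*(14 + 12) = (20 + Q)*26 = 520 + 26*Q)
(411 + 2342)/(u(-37) + C(-60)) = (411 + 2342)/((520 + 26*(-37)) - 1/12*(-60)) = 2753/((520 - 962) + 5) = 2753/(-442 + 5) = 2753/(-437) = 2753*(-1/437) = -2753/437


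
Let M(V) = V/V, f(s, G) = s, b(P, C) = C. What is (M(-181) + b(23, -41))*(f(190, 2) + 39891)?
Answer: -1603240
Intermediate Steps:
M(V) = 1
(M(-181) + b(23, -41))*(f(190, 2) + 39891) = (1 - 41)*(190 + 39891) = -40*40081 = -1603240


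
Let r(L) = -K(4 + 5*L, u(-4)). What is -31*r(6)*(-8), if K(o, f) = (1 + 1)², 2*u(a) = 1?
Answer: -992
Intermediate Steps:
u(a) = ½ (u(a) = (½)*1 = ½)
K(o, f) = 4 (K(o, f) = 2² = 4)
r(L) = -4 (r(L) = -1*4 = -4)
-31*r(6)*(-8) = -31*(-4)*(-8) = 124*(-8) = -992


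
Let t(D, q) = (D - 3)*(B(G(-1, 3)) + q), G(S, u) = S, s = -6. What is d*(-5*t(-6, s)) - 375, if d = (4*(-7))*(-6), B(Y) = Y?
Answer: -53295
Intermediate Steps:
t(D, q) = (-1 + q)*(-3 + D) (t(D, q) = (D - 3)*(-1 + q) = (-3 + D)*(-1 + q) = (-1 + q)*(-3 + D))
d = 168 (d = -28*(-6) = 168)
d*(-5*t(-6, s)) - 375 = 168*(-5*(3 - 1*(-6) - 3*(-6) - 6*(-6))) - 375 = 168*(-5*(3 + 6 + 18 + 36)) - 375 = 168*(-5*63) - 375 = 168*(-315) - 375 = -52920 - 375 = -53295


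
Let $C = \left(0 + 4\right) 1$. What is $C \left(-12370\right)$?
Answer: $-49480$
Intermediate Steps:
$C = 4$ ($C = 4 \cdot 1 = 4$)
$C \left(-12370\right) = 4 \left(-12370\right) = -49480$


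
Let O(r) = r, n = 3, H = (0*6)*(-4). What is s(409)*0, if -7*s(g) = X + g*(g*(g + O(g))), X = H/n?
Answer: 0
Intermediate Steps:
H = 0 (H = 0*(-4) = 0)
X = 0 (X = 0/3 = 0*(1/3) = 0)
s(g) = -2*g**3/7 (s(g) = -(0 + g*(g*(g + g)))/7 = -(0 + g*(g*(2*g)))/7 = -(0 + g*(2*g**2))/7 = -(0 + 2*g**3)/7 = -2*g**3/7)
s(409)*0 = -2/7*409**3*0 = -2/7*68417929*0 = -136835858/7*0 = 0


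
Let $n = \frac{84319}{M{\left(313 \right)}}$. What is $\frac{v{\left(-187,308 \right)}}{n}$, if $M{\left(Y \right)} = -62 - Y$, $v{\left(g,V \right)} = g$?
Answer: $\frac{70125}{84319} \approx 0.83166$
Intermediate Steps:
$n = - \frac{84319}{375}$ ($n = \frac{84319}{-62 - 313} = \frac{84319}{-375} = 84319 \left(- \frac{1}{375}\right) = - \frac{84319}{375} \approx -224.85$)
$\frac{v{\left(-187,308 \right)}}{n} = - \frac{187}{- \frac{84319}{375}} = \left(-187\right) \left(- \frac{375}{84319}\right) = \frac{70125}{84319}$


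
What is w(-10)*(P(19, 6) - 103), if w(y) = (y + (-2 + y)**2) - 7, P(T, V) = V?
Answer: -12319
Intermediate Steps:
w(y) = -7 + y + (-2 + y)**2
w(-10)*(P(19, 6) - 103) = (-7 - 10 + (-2 - 10)**2)*(6 - 103) = (-7 - 10 + (-12)**2)*(-97) = (-7 - 10 + 144)*(-97) = 127*(-97) = -12319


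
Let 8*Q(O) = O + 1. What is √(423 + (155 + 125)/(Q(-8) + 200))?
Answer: √119665983/531 ≈ 20.601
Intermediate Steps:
Q(O) = ⅛ + O/8 (Q(O) = (O + 1)/8 = (1 + O)/8 = ⅛ + O/8)
√(423 + (155 + 125)/(Q(-8) + 200)) = √(423 + (155 + 125)/((⅛ + (⅛)*(-8)) + 200)) = √(423 + 280/((⅛ - 1) + 200)) = √(423 + 280/(-7/8 + 200)) = √(423 + 280/(1593/8)) = √(423 + 280*(8/1593)) = √(423 + 2240/1593) = √(676079/1593) = √119665983/531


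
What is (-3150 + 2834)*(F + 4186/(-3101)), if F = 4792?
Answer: -670633528/443 ≈ -1.5138e+6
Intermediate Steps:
(-3150 + 2834)*(F + 4186/(-3101)) = (-3150 + 2834)*(4792 + 4186/(-3101)) = -316*(4792 + 4186*(-1/3101)) = -316*(4792 - 598/443) = -316*2122258/443 = -670633528/443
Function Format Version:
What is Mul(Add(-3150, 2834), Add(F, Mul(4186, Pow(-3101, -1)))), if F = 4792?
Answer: Rational(-670633528, 443) ≈ -1.5138e+6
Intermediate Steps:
Mul(Add(-3150, 2834), Add(F, Mul(4186, Pow(-3101, -1)))) = Mul(Add(-3150, 2834), Add(4792, Mul(4186, Pow(-3101, -1)))) = Mul(-316, Add(4792, Mul(4186, Rational(-1, 3101)))) = Mul(-316, Add(4792, Rational(-598, 443))) = Mul(-316, Rational(2122258, 443)) = Rational(-670633528, 443)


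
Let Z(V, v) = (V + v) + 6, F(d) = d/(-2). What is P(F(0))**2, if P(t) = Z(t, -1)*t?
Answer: 0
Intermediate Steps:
F(d) = -d/2 (F(d) = d*(-1/2) = -d/2)
Z(V, v) = 6 + V + v
P(t) = t*(5 + t) (P(t) = (6 + t - 1)*t = (5 + t)*t = t*(5 + t))
P(F(0))**2 = ((-1/2*0)*(5 - 1/2*0))**2 = (0*(5 + 0))**2 = (0*5)**2 = 0**2 = 0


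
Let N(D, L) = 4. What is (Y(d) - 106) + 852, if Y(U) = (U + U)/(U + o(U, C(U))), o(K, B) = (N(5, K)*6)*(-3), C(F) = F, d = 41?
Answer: 23044/31 ≈ 743.35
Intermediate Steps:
o(K, B) = -72 (o(K, B) = (4*6)*(-3) = 24*(-3) = -72)
Y(U) = 2*U/(-72 + U) (Y(U) = (U + U)/(U - 72) = (2*U)/(-72 + U) = 2*U/(-72 + U))
(Y(d) - 106) + 852 = (2*41/(-72 + 41) - 106) + 852 = (2*41/(-31) - 106) + 852 = (2*41*(-1/31) - 106) + 852 = (-82/31 - 106) + 852 = -3368/31 + 852 = 23044/31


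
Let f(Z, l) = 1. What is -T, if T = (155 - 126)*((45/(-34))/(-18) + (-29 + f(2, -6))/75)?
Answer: 44341/5100 ≈ 8.6943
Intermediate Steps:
T = -44341/5100 (T = (155 - 126)*((45/(-34))/(-18) + (-29 + 1)/75) = 29*((45*(-1/34))*(-1/18) - 28*1/75) = 29*(-45/34*(-1/18) - 28/75) = 29*(5/68 - 28/75) = 29*(-1529/5100) = -44341/5100 ≈ -8.6943)
-T = -1*(-44341/5100) = 44341/5100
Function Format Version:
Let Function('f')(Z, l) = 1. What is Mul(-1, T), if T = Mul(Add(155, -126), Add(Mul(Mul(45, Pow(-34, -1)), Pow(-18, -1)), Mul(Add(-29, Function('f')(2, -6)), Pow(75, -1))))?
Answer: Rational(44341, 5100) ≈ 8.6943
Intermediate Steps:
T = Rational(-44341, 5100) (T = Mul(Add(155, -126), Add(Mul(Mul(45, Pow(-34, -1)), Pow(-18, -1)), Mul(Add(-29, 1), Pow(75, -1)))) = Mul(29, Add(Mul(Mul(45, Rational(-1, 34)), Rational(-1, 18)), Mul(-28, Rational(1, 75)))) = Mul(29, Add(Mul(Rational(-45, 34), Rational(-1, 18)), Rational(-28, 75))) = Mul(29, Add(Rational(5, 68), Rational(-28, 75))) = Mul(29, Rational(-1529, 5100)) = Rational(-44341, 5100) ≈ -8.6943)
Mul(-1, T) = Mul(-1, Rational(-44341, 5100)) = Rational(44341, 5100)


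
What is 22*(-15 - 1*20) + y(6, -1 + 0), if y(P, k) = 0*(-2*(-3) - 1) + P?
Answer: -764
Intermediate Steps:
y(P, k) = P (y(P, k) = 0*(6 - 1) + P = 0*5 + P = 0 + P = P)
22*(-15 - 1*20) + y(6, -1 + 0) = 22*(-15 - 1*20) + 6 = 22*(-15 - 20) + 6 = 22*(-35) + 6 = -770 + 6 = -764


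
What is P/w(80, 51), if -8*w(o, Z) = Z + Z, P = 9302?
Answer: -37208/51 ≈ -729.57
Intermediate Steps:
w(o, Z) = -Z/4 (w(o, Z) = -(Z + Z)/8 = -Z/4)
P/w(80, 51) = 9302/((-1/4*51)) = 9302/(-51/4) = 9302*(-4/51) = -37208/51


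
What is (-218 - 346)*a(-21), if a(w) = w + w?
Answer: 23688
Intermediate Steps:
a(w) = 2*w
(-218 - 346)*a(-21) = (-218 - 346)*(2*(-21)) = -564*(-42) = 23688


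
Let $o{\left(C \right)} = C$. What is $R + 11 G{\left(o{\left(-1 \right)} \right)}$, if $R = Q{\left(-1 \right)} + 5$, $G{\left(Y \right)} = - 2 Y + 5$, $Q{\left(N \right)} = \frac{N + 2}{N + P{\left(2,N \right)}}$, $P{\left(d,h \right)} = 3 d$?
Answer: $\frac{411}{5} \approx 82.2$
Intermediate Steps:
$Q{\left(N \right)} = \frac{2 + N}{6 + N}$ ($Q{\left(N \right)} = \frac{N + 2}{N + 3 \cdot 2} = \frac{2 + N}{N + 6} = \frac{2 + N}{6 + N}$)
$G{\left(Y \right)} = 5 - 2 Y$
$R = \frac{26}{5}$ ($R = \frac{2 - 1}{6 - 1} + 5 = \frac{1}{5} \cdot 1 + 5 = \frac{1}{5} + 5 = \frac{26}{5} \approx 5.2$)
$R + 11 G{\left(o{\left(-1 \right)} \right)} = \frac{26}{5} + 11 \left(5 - -2\right) = \frac{26}{5} + 11 \left(5 + 2\right) = \frac{26}{5} + 11 \cdot 7 = \frac{26}{5} + 77 = \frac{411}{5}$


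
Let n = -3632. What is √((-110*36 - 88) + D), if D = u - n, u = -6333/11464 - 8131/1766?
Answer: I*√10788905702739394/5061356 ≈ 20.522*I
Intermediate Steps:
u = -52198931/10122712 (u = -6333*1/11464 - 8131*1/1766 = -6333/11464 - 8131/1766 = -52198931/10122712 ≈ -5.1566)
D = 36713491053/10122712 (D = -52198931/10122712 - 1*(-3632) = -52198931/10122712 + 3632 = 36713491053/10122712 ≈ 3626.8)
√((-110*36 - 88) + D) = √((-110*36 - 88) + 36713491053/10122712) = √((-3960 - 88) + 36713491053/10122712) = √(-4048 + 36713491053/10122712) = √(-4263247123/10122712) = I*√10788905702739394/5061356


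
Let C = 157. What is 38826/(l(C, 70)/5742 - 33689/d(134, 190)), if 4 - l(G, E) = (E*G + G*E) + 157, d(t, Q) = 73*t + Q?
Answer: -13723127352/2556497 ≈ -5367.9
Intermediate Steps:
d(t, Q) = Q + 73*t
l(G, E) = -153 - 2*E*G (l(G, E) = 4 - ((E*G + G*E) + 157) = 4 - ((E*G + E*G) + 157) = 4 - (2*E*G + 157) = 4 - (157 + 2*E*G) = 4 + (-157 - 2*E*G) = -153 - 2*E*G)
38826/(l(C, 70)/5742 - 33689/d(134, 190)) = 38826/((-153 - 2*70*157)/5742 - 33689/(190 + 73*134)) = 38826/((-153 - 21980)*(1/5742) - 33689/(190 + 9782)) = 38826/(-22133*1/5742 - 33689/9972) = 38826/(-22133/5742 - 33689*1/9972) = 38826/(-22133/5742 - 33689/9972) = 38826/(-2556497/353452) = 38826*(-353452/2556497) = -13723127352/2556497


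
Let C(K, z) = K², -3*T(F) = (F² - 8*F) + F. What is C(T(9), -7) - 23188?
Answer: -23152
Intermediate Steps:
T(F) = -F²/3 + 7*F/3 (T(F) = -((F² - 8*F) + F)/3 = -(F² - 7*F)/3 = -F²/3 + 7*F/3)
C(T(9), -7) - 23188 = ((⅓)*9*(7 - 1*9))² - 23188 = ((⅓)*9*(7 - 9))² - 23188 = ((⅓)*9*(-2))² - 23188 = (-6)² - 23188 = 36 - 23188 = -23152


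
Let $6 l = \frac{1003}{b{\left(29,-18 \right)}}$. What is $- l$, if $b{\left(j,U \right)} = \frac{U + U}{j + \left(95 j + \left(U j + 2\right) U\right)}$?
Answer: $\frac{507518}{9} \approx 56391.0$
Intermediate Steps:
$b{\left(j,U \right)} = \frac{2 U}{96 j + U \left(2 + U j\right)}$ ($b{\left(j,U \right)} = \frac{2 U}{j + \left(95 j + \left(2 + U j\right) U\right)} = \frac{2 U}{j + \left(95 j + U \left(2 + U j\right)\right)} = \frac{2 U}{96 j + U \left(2 + U j\right)}$)
$l = - \frac{507518}{9}$ ($l = \frac{1003 \frac{1}{2 \left(-18\right) \frac{1}{2 \left(-18\right) + 96 \cdot 29 + 29 \left(-18\right)^{2}}}}{6} = \frac{1003 \frac{1}{2 \left(-18\right) \frac{1}{-36 + 2784 + 29 \cdot 324}}}{6} = \frac{1003 \frac{1}{2 \left(-18\right) \frac{1}{-36 + 2784 + 9396}}}{6} = \frac{1003 \frac{1}{2 \left(-18\right) \frac{1}{12144}}}{6} = \frac{1003 \frac{1}{- \frac{3}{1012}}}{6} = \frac{1003 \left(- \frac{1012}{3}\right)}{6} = \frac{1}{6} \left(- \frac{1015036}{3}\right) = - \frac{507518}{9} \approx -56391.0$)
$- l = \left(-1\right) \left(- \frac{507518}{9}\right) = \frac{507518}{9}$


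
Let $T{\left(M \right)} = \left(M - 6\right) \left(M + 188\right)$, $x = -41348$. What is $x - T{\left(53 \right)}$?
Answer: $-52675$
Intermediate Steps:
$T{\left(M \right)} = \left(-6 + M\right) \left(188 + M\right)$
$x - T{\left(53 \right)} = -41348 - \left(-1128 + 53^{2} + 182 \cdot 53\right) = -41348 - \left(-1128 + 2809 + 9646\right) = -41348 - 11327 = -52675$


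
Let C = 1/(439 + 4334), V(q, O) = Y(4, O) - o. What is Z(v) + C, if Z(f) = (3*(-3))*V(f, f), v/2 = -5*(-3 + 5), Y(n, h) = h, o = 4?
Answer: 1030969/4773 ≈ 216.00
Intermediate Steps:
V(q, O) = -4 + O (V(q, O) = O - 1*4 = O - 4 = -4 + O)
C = 1/4773 ≈ 0.00020951
v = -20 (v = 2*(-5*(-3 + 5)) = 2*(-5*2) = 2*(-10) = -20)
Z(f) = 36 - 9*f (Z(f) = (3*(-3))*(-4 + f) = -9*(-4 + f) = 36 - 9*f)
Z(v) + C = (36 - 9*(-20)) + 1/4773 = (36 + 180) + 1/4773 = 216 + 1/4773 = 1030969/4773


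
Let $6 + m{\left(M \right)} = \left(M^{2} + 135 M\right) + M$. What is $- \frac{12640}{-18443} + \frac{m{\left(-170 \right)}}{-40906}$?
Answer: $\frac{205280979}{377214679} \approx 0.5442$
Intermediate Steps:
$m{\left(M \right)} = -6 + M^{2} + 136 M$ ($m{\left(M \right)} = -6 + \left(\left(M^{2} + 135 M\right) + M\right) = -6 + \left(M^{2} + 136 M\right) = -6 + M^{2} + 136 M$)
$- \frac{12640}{-18443} + \frac{m{\left(-170 \right)}}{-40906} = - \frac{12640}{-18443} + \frac{-6 + \left(-170\right)^{2} + 136 \left(-170\right)}{-40906} = \left(-12640\right) \left(- \frac{1}{18443}\right) + \left(-6 + 28900 - 23120\right) \left(- \frac{1}{40906}\right) = \frac{12640}{18443} + 5774 \left(- \frac{1}{40906}\right) = \frac{12640}{18443} - \frac{2887}{20453} = \frac{205280979}{377214679}$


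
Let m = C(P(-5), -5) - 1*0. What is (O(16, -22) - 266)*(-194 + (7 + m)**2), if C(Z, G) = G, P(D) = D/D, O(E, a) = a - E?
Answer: 57760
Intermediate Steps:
P(D) = 1
m = -5 (m = -5 - 1*0 = -5 + 0 = -5)
(O(16, -22) - 266)*(-194 + (7 + m)**2) = ((-22 - 1*16) - 266)*(-194 + (7 - 5)**2) = ((-22 - 16) - 266)*(-194 + 2**2) = (-38 - 266)*(-194 + 4) = -304*(-190) = 57760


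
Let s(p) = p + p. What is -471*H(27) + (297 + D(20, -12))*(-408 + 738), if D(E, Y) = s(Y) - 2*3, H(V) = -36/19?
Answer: 1691046/19 ≈ 89002.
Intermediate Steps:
s(p) = 2*p
H(V) = -36/19 (H(V) = -36*1/19 = -36/19)
D(E, Y) = -6 + 2*Y (D(E, Y) = 2*Y - 2*3 = 2*Y - 6 = -6 + 2*Y)
-471*H(27) + (297 + D(20, -12))*(-408 + 738) = -471*(-36/19) + (297 + (-6 + 2*(-12)))*(-408 + 738) = 16956/19 + (297 + (-6 - 24))*330 = 16956/19 + (297 - 30)*330 = 16956/19 + 267*330 = 16956/19 + 88110 = 1691046/19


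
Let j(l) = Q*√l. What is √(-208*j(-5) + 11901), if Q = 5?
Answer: √(11901 - 1040*I*√5) ≈ 109.61 - 10.608*I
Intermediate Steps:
j(l) = 5*√l
√(-208*j(-5) + 11901) = √(-1040*√(-5) + 11901) = √(-1040*I*√5 + 11901) = √(11901 - 1040*I*√5)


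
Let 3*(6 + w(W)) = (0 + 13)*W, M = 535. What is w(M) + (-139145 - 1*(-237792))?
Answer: 302878/3 ≈ 1.0096e+5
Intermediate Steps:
w(W) = -6 + 13*W/3 (w(W) = -6 + ((0 + 13)*W)/3 = -6 + (13*W)/3 = -6 + 13*W/3)
w(M) + (-139145 - 1*(-237792)) = (-6 + (13/3)*535) + (-139145 - 1*(-237792)) = (-6 + 6955/3) + (-139145 + 237792) = 6937/3 + 98647 = 302878/3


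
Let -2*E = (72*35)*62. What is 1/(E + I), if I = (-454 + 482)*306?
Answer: -1/69552 ≈ -1.4378e-5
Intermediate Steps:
I = 8568 (I = 28*306 = 8568)
E = -78120 (E = -72*35*62/2 = -1260*62 = -1/2*156240 = -78120)
1/(E + I) = 1/(-78120 + 8568) = 1/(-69552) = -1/69552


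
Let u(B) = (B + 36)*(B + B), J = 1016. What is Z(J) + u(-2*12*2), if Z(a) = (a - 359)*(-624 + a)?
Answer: 258696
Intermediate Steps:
u(B) = 2*B*(36 + B) (u(B) = (36 + B)*(2*B) = 2*B*(36 + B))
Z(a) = (-624 + a)*(-359 + a) (Z(a) = (-359 + a)*(-624 + a) = (-624 + a)*(-359 + a))
Z(J) + u(-2*12*2) = (224016 + 1016**2 - 983*1016) + 2*(-2*12*2)*(36 - 2*12*2) = (224016 + 1032256 - 998728) + 2*(-24*2)*(36 - 24*2) = 257544 + 2*(-48)*(36 - 48) = 257544 + 2*(-48)*(-12) = 257544 + 1152 = 258696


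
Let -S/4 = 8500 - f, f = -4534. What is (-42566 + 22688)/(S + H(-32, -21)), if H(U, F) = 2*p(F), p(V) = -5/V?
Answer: 208719/547423 ≈ 0.38128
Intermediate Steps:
S = -52136 (S = -4*(8500 - 1*(-4534)) = -4*(8500 + 4534) = -4*13034 = -52136)
H(U, F) = -10/F (H(U, F) = 2*(-5/F) = -10/F)
(-42566 + 22688)/(S + H(-32, -21)) = (-42566 + 22688)/(-52136 - 10/(-21)) = -19878/(-52136 - 10*(-1/21)) = -19878/(-52136 + 10/21) = -19878/(-1094846/21) = -19878*(-21/1094846) = 208719/547423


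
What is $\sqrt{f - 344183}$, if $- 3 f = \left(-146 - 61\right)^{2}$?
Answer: $i \sqrt{358466} \approx 598.72 i$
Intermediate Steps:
$f = -14283$ ($f = - \frac{\left(-146 - 61\right)^{2}}{3} = - \frac{\left(-207\right)^{2}}{3} = \left(- \frac{1}{3}\right) 42849 = -14283$)
$\sqrt{f - 344183} = \sqrt{-14283 - 344183} = \sqrt{-358466} = i \sqrt{358466}$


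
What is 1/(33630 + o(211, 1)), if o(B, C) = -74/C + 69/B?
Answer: 211/7080385 ≈ 2.9801e-5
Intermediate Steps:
1/(33630 + o(211, 1)) = 1/(33630 + (-74/1 + 69/211)) = 1/(33630 + (-74*1 + 69*(1/211))) = 1/(33630 + (-74 + 69/211)) = 1/(33630 - 15545/211) = 1/(7080385/211) = 211/7080385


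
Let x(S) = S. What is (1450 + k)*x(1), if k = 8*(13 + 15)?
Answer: 1674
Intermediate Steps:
k = 224 (k = 8*28 = 224)
(1450 + k)*x(1) = (1450 + 224)*1 = 1674*1 = 1674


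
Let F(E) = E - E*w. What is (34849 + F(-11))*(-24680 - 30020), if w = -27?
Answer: -1889392700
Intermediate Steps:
F(E) = 28*E (F(E) = E - E*(-27) = E - (-27)*E = E + 27*E = 28*E)
(34849 + F(-11))*(-24680 - 30020) = (34849 + 28*(-11))*(-24680 - 30020) = (34849 - 308)*(-54700) = 34541*(-54700) = -1889392700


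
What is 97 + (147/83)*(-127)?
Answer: -10618/83 ≈ -127.93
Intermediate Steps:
97 + (147/83)*(-127) = 97 - 18669/83 = -10618/83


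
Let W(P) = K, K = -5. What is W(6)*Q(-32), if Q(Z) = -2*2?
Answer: 20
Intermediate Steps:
Q(Z) = -4
W(P) = -5
W(6)*Q(-32) = -5*(-4) = 20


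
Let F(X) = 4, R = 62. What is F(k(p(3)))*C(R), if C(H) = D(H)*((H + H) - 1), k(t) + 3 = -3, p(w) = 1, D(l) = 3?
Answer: 1476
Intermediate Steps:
k(t) = -6 (k(t) = -3 - 3 = -6)
C(H) = -3 + 6*H (C(H) = 3*((H + H) - 1) = 3*(2*H - 1) = 3*(-1 + 2*H) = -3 + 6*H)
F(k(p(3)))*C(R) = 4*(-3 + 6*62) = 4*(-3 + 372) = 4*369 = 1476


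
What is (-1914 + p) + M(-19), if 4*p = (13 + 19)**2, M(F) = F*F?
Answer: -1297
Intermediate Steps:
M(F) = F**2
p = 256 (p = (13 + 19)**2/4 = (1/4)*32**2 = (1/4)*1024 = 256)
(-1914 + p) + M(-19) = (-1914 + 256) + (-19)**2 = -1658 + 361 = -1297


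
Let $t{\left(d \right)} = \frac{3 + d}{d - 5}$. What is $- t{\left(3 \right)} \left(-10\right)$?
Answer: $-30$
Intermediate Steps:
$t{\left(d \right)} = \frac{3 + d}{-5 + d}$
$- t{\left(3 \right)} \left(-10\right) = - \frac{3 + 3}{-5 + 3} \left(-10\right) = - \frac{6}{-2} \left(-10\right) = - \frac{\left(-1\right) 6}{2} \left(-10\right) = \left(-1\right) \left(-3\right) \left(-10\right) = 3 \left(-10\right) = -30$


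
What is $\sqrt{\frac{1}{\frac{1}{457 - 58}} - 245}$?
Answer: $\sqrt{154} \approx 12.41$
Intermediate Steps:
$\sqrt{\frac{1}{\frac{1}{457 - 58}} - 245} = \sqrt{\frac{1}{\frac{1}{399}} - 245} = \sqrt{399 - 245} = \sqrt{154}$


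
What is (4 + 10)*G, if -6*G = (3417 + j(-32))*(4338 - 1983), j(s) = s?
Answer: -18600575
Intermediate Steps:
G = -2657225/2 (G = -(3417 - 32)*(4338 - 1983)/6 = -3385*2355/6 = -⅙*7971675 = -2657225/2 ≈ -1.3286e+6)
(4 + 10)*G = (4 + 10)*(-2657225/2) = 14*(-2657225/2) = -18600575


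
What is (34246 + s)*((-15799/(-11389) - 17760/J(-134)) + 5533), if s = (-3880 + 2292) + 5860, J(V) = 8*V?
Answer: 23307395332748/109009 ≈ 2.1381e+8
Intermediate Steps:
s = 4272 (s = -1588 + 5860 = 4272)
(34246 + s)*((-15799/(-11389) - 17760/J(-134)) + 5533) = (34246 + 4272)*((-15799/(-11389) - 17760/(8*(-134))) + 5533) = 38518*((-15799*(-1/11389) - 17760/(-1072)) + 5533) = 38518*((2257/1627 - 17760*(-1/1072)) + 5533) = 38518*((2257/1627 + 1110/67) + 5533) = 38518*(1957189/109009 + 5533) = 38518*(605103986/109009) = 23307395332748/109009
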